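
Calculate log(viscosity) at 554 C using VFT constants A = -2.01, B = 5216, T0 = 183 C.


VFT equation: log(eta) = A + B / (T - T0)
  T - T0 = 554 - 183 = 371
  B / (T - T0) = 5216 / 371 = 14.059
  log(eta) = -2.01 + 14.059 = 12.049

12.049


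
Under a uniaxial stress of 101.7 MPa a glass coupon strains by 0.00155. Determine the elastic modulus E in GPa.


Young's modulus: E = stress / strain
  E = 101.7 MPa / 0.00155 = 65612.9 MPa
Convert to GPa: 65612.9 / 1000 = 65.61 GPa

65.61 GPa


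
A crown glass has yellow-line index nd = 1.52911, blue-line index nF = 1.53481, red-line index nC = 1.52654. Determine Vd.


Abbe number formula: Vd = (nd - 1) / (nF - nC)
  nd - 1 = 1.52911 - 1 = 0.52911
  nF - nC = 1.53481 - 1.52654 = 0.00827
  Vd = 0.52911 / 0.00827 = 63.98

63.98


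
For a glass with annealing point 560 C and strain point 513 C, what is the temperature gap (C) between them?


Gap = T_anneal - T_strain:
  gap = 560 - 513 = 47 C

47 C


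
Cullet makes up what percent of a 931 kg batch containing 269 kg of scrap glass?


Cullet ratio = (cullet mass / total batch mass) * 100
  Ratio = 269 / 931 * 100 = 28.89%

28.89%


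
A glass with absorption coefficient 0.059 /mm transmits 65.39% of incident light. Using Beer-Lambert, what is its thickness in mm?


Rearrange T = exp(-alpha * thickness):
  thickness = -ln(T) / alpha
  T = 65.39/100 = 0.6539
  ln(T) = -0.4248
  -ln(T) = 0.4248
  thickness = 0.4248 / 0.059 = 7.2 mm

7.2 mm


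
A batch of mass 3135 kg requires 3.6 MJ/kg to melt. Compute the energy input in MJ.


Total energy = mass * specific energy
  E = 3135 * 3.6 = 11286 MJ

11286 MJ


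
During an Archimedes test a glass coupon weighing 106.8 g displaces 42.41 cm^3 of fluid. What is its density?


Use the definition of density:
  rho = mass / volume
  rho = 106.8 / 42.41 = 2.518 g/cm^3

2.518 g/cm^3


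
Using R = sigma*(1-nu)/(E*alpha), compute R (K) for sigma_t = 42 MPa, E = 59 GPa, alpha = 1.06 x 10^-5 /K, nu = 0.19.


Thermal shock resistance: R = sigma * (1 - nu) / (E * alpha)
  Numerator = 42 * (1 - 0.19) = 34.02
  Denominator = 59 * 1000 * (1.06 x 10^-5) = 0.6254
  R = 34.02 / 0.6254 = 54.4 K

54.4 K


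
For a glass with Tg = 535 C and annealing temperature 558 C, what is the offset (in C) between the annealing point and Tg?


Offset = T_anneal - Tg:
  offset = 558 - 535 = 23 C

23 C


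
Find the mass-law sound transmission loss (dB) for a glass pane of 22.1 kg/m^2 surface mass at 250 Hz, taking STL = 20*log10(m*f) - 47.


Mass law: STL = 20 * log10(m * f) - 47
  m * f = 22.1 * 250 = 5525
  log10(5525) = 3.74233
  STL = 20 * 3.74233 - 47 = 74.8466 - 47 = 27.8 dB

27.8 dB


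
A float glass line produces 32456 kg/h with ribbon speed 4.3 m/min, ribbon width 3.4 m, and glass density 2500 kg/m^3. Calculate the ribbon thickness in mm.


Ribbon cross-section from mass balance:
  Volume rate = throughput / density = 32456 / 2500 = 12.9824 m^3/h
  thickness = volume rate / (speed * 60 * width), i.e.
  thickness = throughput / (60 * speed * width * density) * 1000
  thickness = 32456 / (60 * 4.3 * 3.4 * 2500) * 1000 = 14.8 mm

14.8 mm


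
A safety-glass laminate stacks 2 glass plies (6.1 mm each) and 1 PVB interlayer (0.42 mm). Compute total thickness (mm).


Total thickness = glass contribution + PVB contribution
  Glass: 2 * 6.1 = 12.2 mm
  PVB: 1 * 0.42 = 0.42 mm
  Total = 12.2 + 0.42 = 12.62 mm

12.62 mm


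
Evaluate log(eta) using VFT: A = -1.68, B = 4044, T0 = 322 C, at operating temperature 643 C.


VFT equation: log(eta) = A + B / (T - T0)
  T - T0 = 643 - 322 = 321
  B / (T - T0) = 4044 / 321 = 12.598
  log(eta) = -1.68 + 12.598 = 10.918

10.918


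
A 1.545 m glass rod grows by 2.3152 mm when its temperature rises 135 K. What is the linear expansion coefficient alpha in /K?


Rearrange dL = alpha * L0 * dT for alpha:
  alpha = dL / (L0 * dT)
  alpha = (2.3152 / 1000) / (1.545 * 135) = 0.0000111 /K = 1.11 x 10^-5 /K

1.11 x 10^-5 /K


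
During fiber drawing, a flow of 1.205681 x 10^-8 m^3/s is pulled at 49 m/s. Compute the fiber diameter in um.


Cross-sectional area from continuity:
  A = Q / v = 1.205681 x 10^-8 / 49 = 2.460573 x 10^-10 m^2
Diameter from circular cross-section:
  d = sqrt(4A / pi) * 10^6 (m -> um)
  d = sqrt(4 * 2.460573 x 10^-10 / pi) * 10^6 = 17.7 um

17.7 um


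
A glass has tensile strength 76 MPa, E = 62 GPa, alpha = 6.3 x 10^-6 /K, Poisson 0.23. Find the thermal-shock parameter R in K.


Thermal shock resistance: R = sigma * (1 - nu) / (E * alpha)
  Numerator = 76 * (1 - 0.23) = 58.52
  Denominator = 62 * 1000 * (6.3 x 10^-6) = 0.3906
  R = 58.52 / 0.3906 = 149.8 K

149.8 K


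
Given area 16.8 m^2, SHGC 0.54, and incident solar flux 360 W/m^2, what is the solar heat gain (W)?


Solar heat gain: Q = Area * SHGC * Irradiance
  Q = 16.8 * 0.54 * 360 = 3265.9 W

3265.9 W


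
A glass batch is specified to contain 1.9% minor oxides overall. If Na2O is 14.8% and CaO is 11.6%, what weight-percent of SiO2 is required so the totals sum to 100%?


Known pieces sum to 100%:
  SiO2 = 100 - (others + Na2O + CaO)
  SiO2 = 100 - (1.9 + 14.8 + 11.6) = 71.7%

71.7%


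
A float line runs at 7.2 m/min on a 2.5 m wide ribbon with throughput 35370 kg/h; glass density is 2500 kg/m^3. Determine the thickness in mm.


Ribbon cross-section from mass balance:
  Volume rate = throughput / density = 35370 / 2500 = 14.148 m^3/h
  thickness = volume rate / (speed * 60 * width), i.e.
  thickness = throughput / (60 * speed * width * density) * 1000
  thickness = 35370 / (60 * 7.2 * 2.5 * 2500) * 1000 = 13.1 mm

13.1 mm


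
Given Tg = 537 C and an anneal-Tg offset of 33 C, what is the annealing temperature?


The annealing temperature is Tg plus the offset:
  T_anneal = 537 + 33 = 570 C

570 C


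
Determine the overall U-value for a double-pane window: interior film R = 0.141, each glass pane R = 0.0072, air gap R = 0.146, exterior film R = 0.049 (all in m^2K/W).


Total thermal resistance (series):
  R_total = R_in + R_glass + R_air + R_glass + R_out
  R_total = 0.141 + 0.0072 + 0.146 + 0.0072 + 0.049 = 0.3504 m^2K/W
U-value = 1 / R_total = 1 / 0.3504 = 2.854 W/m^2K

2.854 W/m^2K


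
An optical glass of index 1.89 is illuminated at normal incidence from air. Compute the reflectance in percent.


Fresnel reflectance at normal incidence:
  R = ((n - 1)/(n + 1))^2
  (n - 1)/(n + 1) = (1.89 - 1)/(1.89 + 1) = 0.307958
  R = 0.307958^2 = 0.0948381
  R(%) = 0.0948381 * 100 = 9.484%

9.484%


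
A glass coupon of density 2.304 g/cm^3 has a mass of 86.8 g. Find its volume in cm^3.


Rearrange rho = m / V:
  V = m / rho
  V = 86.8 / 2.304 = 37.674 cm^3

37.674 cm^3


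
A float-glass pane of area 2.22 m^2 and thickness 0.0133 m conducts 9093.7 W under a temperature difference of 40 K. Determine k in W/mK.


Fourier's law rearranged: k = Q * t / (A * dT)
  Numerator = 9093.7 * 0.0133 = 120.94621
  Denominator = 2.22 * 40 = 88.8
  k = 120.94621 / 88.8 = 1.362 W/mK

1.362 W/mK


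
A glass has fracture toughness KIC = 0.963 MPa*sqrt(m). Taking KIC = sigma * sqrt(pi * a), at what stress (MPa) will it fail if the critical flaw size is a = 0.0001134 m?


Rearrange KIC = sigma * sqrt(pi * a):
  sigma = KIC / sqrt(pi * a)
  sqrt(pi * 0.0001134) = 0.018875
  sigma = 0.963 / 0.018875 = 51.02 MPa

51.02 MPa


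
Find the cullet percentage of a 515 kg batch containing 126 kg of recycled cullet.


Cullet ratio = (cullet mass / total batch mass) * 100
  Ratio = 126 / 515 * 100 = 24.47%

24.47%


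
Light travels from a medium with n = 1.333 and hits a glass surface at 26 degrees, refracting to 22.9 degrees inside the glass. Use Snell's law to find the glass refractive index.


Apply Snell's law: n1 * sin(theta1) = n2 * sin(theta2)
  n2 = n1 * sin(theta1) / sin(theta2)
  sin(26) = 0.438371
  sin(22.9) = 0.389124
  n2 = 1.333 * 0.438371 / 0.389124 = 1.5017

1.5017


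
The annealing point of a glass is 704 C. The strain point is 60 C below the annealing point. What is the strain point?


Strain point = annealing point - difference:
  T_strain = 704 - 60 = 644 C

644 C


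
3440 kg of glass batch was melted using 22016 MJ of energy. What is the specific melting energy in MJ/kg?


Rearrange E = m * s for s:
  s = E / m
  s = 22016 / 3440 = 6.4 MJ/kg

6.4 MJ/kg


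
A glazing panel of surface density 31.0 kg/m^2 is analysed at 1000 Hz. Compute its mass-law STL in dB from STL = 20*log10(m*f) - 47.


Mass law: STL = 20 * log10(m * f) - 47
  m * f = 31.0 * 1000 = 31000
  log10(31000) = 4.49136
  STL = 20 * 4.49136 - 47 = 89.8272 - 47 = 42.8 dB

42.8 dB


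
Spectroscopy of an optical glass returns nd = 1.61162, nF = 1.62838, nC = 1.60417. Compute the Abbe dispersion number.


Abbe number formula: Vd = (nd - 1) / (nF - nC)
  nd - 1 = 1.61162 - 1 = 0.61162
  nF - nC = 1.62838 - 1.60417 = 0.02421
  Vd = 0.61162 / 0.02421 = 25.26

25.26


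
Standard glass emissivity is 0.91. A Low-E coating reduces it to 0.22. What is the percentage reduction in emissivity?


Percentage reduction = (1 - coated/uncoated) * 100
  Ratio = 0.22 / 0.91 = 0.2418
  Reduction = (1 - 0.2418) * 100 = 75.8%

75.8%


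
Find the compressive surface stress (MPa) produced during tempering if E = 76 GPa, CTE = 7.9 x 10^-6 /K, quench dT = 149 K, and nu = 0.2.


Tempering stress: sigma = E * alpha * dT / (1 - nu)
  E (MPa) = 76 * 1000 = 76000
  Numerator = 76000 * (7.9 x 10^-6) * 149 = 89.4596
  Denominator = 1 - 0.2 = 0.8
  sigma = 89.4596 / 0.8 = 111.8 MPa

111.8 MPa


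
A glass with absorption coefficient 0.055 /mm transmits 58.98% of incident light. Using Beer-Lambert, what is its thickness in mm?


Rearrange T = exp(-alpha * thickness):
  thickness = -ln(T) / alpha
  T = 58.98/100 = 0.5898
  ln(T) = -0.52797
  -ln(T) = 0.52797
  thickness = 0.52797 / 0.055 = 9.6 mm

9.6 mm


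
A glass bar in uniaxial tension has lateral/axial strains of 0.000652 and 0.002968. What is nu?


Poisson's ratio: nu = lateral strain / axial strain
  nu = 0.000652 / 0.002968 = 0.2197

0.2197


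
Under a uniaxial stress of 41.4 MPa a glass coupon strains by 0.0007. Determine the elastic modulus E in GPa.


Young's modulus: E = stress / strain
  E = 41.4 MPa / 0.0007 = 59142.86 MPa
Convert to GPa: 59142.86 / 1000 = 59.14 GPa

59.14 GPa


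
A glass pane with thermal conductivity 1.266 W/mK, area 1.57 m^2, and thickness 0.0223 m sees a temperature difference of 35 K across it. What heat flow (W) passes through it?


Fourier's law: Q = k * A * dT / t
  Q = 1.266 * 1.57 * 35 / 0.0223
  Q = 69.5667 / 0.0223 = 3119.6 W

3119.6 W


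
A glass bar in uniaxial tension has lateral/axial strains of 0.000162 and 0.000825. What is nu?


Poisson's ratio: nu = lateral strain / axial strain
  nu = 0.000162 / 0.000825 = 0.1964

0.1964


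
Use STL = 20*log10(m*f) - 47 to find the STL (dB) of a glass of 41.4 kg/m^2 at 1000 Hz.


Mass law: STL = 20 * log10(m * f) - 47
  m * f = 41.4 * 1000 = 41400
  log10(41400) = 4.617
  STL = 20 * 4.617 - 47 = 92.34 - 47 = 45.3 dB

45.3 dB


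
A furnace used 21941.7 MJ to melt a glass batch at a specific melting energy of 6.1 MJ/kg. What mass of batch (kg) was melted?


Rearrange E = m * s for m:
  m = E / s
  m = 21941.7 / 6.1 = 3597.0 kg

3597.0 kg


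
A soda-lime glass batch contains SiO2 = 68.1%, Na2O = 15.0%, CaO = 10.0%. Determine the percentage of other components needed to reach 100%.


Sum the three major oxides:
  SiO2 + Na2O + CaO = 68.1 + 15.0 + 10.0 = 93.1%
Subtract from 100%:
  Others = 100 - 93.1 = 6.9%

6.9%


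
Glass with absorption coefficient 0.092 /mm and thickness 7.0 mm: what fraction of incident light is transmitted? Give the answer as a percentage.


Beer-Lambert law: T = exp(-alpha * thickness)
  exponent = -0.092 * 7.0 = -0.644
  T = exp(-0.644) = 0.5252
  Percentage = 0.5252 * 100 = 52.52%

52.52%


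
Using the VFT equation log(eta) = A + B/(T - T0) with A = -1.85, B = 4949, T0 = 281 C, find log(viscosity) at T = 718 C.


VFT equation: log(eta) = A + B / (T - T0)
  T - T0 = 718 - 281 = 437
  B / (T - T0) = 4949 / 437 = 11.325
  log(eta) = -1.85 + 11.325 = 9.475

9.475


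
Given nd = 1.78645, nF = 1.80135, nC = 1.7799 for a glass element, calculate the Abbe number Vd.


Abbe number formula: Vd = (nd - 1) / (nF - nC)
  nd - 1 = 1.78645 - 1 = 0.78645
  nF - nC = 1.80135 - 1.7799 = 0.02145
  Vd = 0.78645 / 0.02145 = 36.66

36.66


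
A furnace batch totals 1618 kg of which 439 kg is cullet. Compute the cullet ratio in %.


Cullet ratio = (cullet mass / total batch mass) * 100
  Ratio = 439 / 1618 * 100 = 27.13%

27.13%


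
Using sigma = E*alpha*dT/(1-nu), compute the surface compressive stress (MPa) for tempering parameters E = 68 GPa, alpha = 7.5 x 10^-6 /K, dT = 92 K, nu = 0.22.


Tempering stress: sigma = E * alpha * dT / (1 - nu)
  E (MPa) = 68 * 1000 = 68000
  Numerator = 68000 * (7.5 x 10^-6) * 92 = 46.92
  Denominator = 1 - 0.22 = 0.78
  sigma = 46.92 / 0.78 = 60.2 MPa

60.2 MPa


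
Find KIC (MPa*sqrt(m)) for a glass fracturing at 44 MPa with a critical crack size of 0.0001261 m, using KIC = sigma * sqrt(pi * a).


Fracture toughness: KIC = sigma * sqrt(pi * a)
  pi * a = pi * 0.0001261 = 0.000396155
  sqrt(pi * a) = 0.019904
  KIC = 44 * 0.019904 = 0.876 MPa*sqrt(m)

0.876 MPa*sqrt(m)


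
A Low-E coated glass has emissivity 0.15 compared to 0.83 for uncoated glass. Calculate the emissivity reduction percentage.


Percentage reduction = (1 - coated/uncoated) * 100
  Ratio = 0.15 / 0.83 = 0.1807
  Reduction = (1 - 0.1807) * 100 = 81.9%

81.9%


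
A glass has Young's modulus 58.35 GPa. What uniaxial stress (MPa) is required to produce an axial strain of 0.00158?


Rearrange E = sigma / epsilon:
  sigma = E * epsilon
  E (MPa) = 58.35 * 1000 = 58350
  sigma = 58350 * 0.00158 = 92.19 MPa

92.19 MPa


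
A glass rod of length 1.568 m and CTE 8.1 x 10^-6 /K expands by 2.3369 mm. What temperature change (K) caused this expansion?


Rearrange dL = alpha * L0 * dT for dT:
  dT = dL / (alpha * L0)
  dL (m) = 2.3369 / 1000 = 0.0023369
  dT = 0.0023369 / ((8.1 x 10^-6) * 1.568) = 184.0 K

184.0 K


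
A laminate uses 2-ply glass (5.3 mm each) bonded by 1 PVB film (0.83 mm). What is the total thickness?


Total thickness = glass contribution + PVB contribution
  Glass: 2 * 5.3 = 10.6 mm
  PVB: 1 * 0.83 = 0.83 mm
  Total = 10.6 + 0.83 = 11.43 mm

11.43 mm


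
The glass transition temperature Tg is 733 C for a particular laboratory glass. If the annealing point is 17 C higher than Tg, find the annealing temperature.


The annealing temperature is Tg plus the offset:
  T_anneal = 733 + 17 = 750 C

750 C


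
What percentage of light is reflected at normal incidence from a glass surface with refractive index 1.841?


Fresnel reflectance at normal incidence:
  R = ((n - 1)/(n + 1))^2
  (n - 1)/(n + 1) = (1.841 - 1)/(1.841 + 1) = 0.296023
  R = 0.296023^2 = 0.0876296
  R(%) = 0.0876296 * 100 = 8.763%

8.763%


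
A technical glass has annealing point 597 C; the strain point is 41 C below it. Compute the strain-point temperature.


Strain point = annealing point - difference:
  T_strain = 597 - 41 = 556 C

556 C


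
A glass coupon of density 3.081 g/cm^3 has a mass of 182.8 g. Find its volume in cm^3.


Rearrange rho = m / V:
  V = m / rho
  V = 182.8 / 3.081 = 59.331 cm^3

59.331 cm^3


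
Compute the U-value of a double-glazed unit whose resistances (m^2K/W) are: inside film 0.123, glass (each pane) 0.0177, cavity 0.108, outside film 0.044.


Total thermal resistance (series):
  R_total = R_in + R_glass + R_air + R_glass + R_out
  R_total = 0.123 + 0.0177 + 0.108 + 0.0177 + 0.044 = 0.3104 m^2K/W
U-value = 1 / R_total = 1 / 0.3104 = 3.222 W/m^2K

3.222 W/m^2K


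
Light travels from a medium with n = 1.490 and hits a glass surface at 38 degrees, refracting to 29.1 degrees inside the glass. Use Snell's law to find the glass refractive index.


Apply Snell's law: n1 * sin(theta1) = n2 * sin(theta2)
  n2 = n1 * sin(theta1) / sin(theta2)
  sin(38) = 0.615661
  sin(29.1) = 0.486335
  n2 = 1.490 * 0.615661 / 0.486335 = 1.8862

1.8862


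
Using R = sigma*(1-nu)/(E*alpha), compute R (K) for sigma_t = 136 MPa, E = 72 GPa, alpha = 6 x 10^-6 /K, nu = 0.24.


Thermal shock resistance: R = sigma * (1 - nu) / (E * alpha)
  Numerator = 136 * (1 - 0.24) = 103.36
  Denominator = 72 * 1000 * (6 x 10^-6) = 0.432
  R = 103.36 / 0.432 = 239.3 K

239.3 K


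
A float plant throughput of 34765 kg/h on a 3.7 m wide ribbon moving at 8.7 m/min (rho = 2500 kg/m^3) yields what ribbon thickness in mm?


Ribbon cross-section from mass balance:
  Volume rate = throughput / density = 34765 / 2500 = 13.906 m^3/h
  thickness = volume rate / (speed * 60 * width), i.e.
  thickness = throughput / (60 * speed * width * density) * 1000
  thickness = 34765 / (60 * 8.7 * 3.7 * 2500) * 1000 = 7.2 mm

7.2 mm


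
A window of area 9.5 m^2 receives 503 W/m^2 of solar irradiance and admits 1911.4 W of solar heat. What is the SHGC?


Rearrange Q = Area * SHGC * Irradiance:
  SHGC = Q / (Area * Irradiance)
  SHGC = 1911.4 / (9.5 * 503) = 0.4

0.4


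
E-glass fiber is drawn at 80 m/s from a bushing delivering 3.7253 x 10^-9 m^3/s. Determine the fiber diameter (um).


Cross-sectional area from continuity:
  A = Q / v = 3.7253 x 10^-9 / 80 = 4.656625 x 10^-11 m^2
Diameter from circular cross-section:
  d = sqrt(4A / pi) * 10^6 (m -> um)
  d = sqrt(4 * 4.656625 x 10^-11 / pi) * 10^6 = 7.7 um

7.7 um


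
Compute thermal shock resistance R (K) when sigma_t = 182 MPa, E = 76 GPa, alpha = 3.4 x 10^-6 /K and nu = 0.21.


Thermal shock resistance: R = sigma * (1 - nu) / (E * alpha)
  Numerator = 182 * (1 - 0.21) = 143.78
  Denominator = 76 * 1000 * (3.4 x 10^-6) = 0.2584
  R = 143.78 / 0.2584 = 556.4 K

556.4 K


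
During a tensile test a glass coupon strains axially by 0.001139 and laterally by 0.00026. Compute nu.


Poisson's ratio: nu = lateral strain / axial strain
  nu = 0.00026 / 0.001139 = 0.2283

0.2283


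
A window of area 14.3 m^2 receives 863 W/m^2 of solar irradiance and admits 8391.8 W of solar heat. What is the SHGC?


Rearrange Q = Area * SHGC * Irradiance:
  SHGC = Q / (Area * Irradiance)
  SHGC = 8391.8 / (14.3 * 863) = 0.68

0.68


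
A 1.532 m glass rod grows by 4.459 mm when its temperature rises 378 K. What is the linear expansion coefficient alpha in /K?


Rearrange dL = alpha * L0 * dT for alpha:
  alpha = dL / (L0 * dT)
  alpha = (4.459 / 1000) / (1.532 * 378) = 0.0000077 /K = 7.7 x 10^-6 /K

7.7 x 10^-6 /K


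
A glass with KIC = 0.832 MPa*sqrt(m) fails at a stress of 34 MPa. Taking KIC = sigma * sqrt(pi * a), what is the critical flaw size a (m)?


Rearrange KIC = sigma * sqrt(pi * a):
  sqrt(pi * a) = KIC / sigma
  sqrt(pi * a) = 0.832 / 34 = 0.024471
  a = (KIC / sigma)^2 / pi
  a = 0.024471^2 / pi = 0.0001906 m

0.0001906 m


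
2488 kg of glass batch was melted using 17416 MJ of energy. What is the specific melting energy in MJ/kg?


Rearrange E = m * s for s:
  s = E / m
  s = 17416 / 2488 = 7.0 MJ/kg

7.0 MJ/kg


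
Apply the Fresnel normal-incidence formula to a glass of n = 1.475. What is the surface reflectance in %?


Fresnel reflectance at normal incidence:
  R = ((n - 1)/(n + 1))^2
  (n - 1)/(n + 1) = (1.475 - 1)/(1.475 + 1) = 0.191919
  R = 0.191919^2 = 0.0368329
  R(%) = 0.0368329 * 100 = 3.683%

3.683%


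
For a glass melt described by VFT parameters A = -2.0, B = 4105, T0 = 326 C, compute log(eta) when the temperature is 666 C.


VFT equation: log(eta) = A + B / (T - T0)
  T - T0 = 666 - 326 = 340
  B / (T - T0) = 4105 / 340 = 12.074
  log(eta) = -2.0 + 12.074 = 10.074

10.074


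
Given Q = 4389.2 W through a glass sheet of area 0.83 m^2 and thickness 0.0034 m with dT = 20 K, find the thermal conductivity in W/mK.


Fourier's law rearranged: k = Q * t / (A * dT)
  Numerator = 4389.2 * 0.0034 = 14.92328
  Denominator = 0.83 * 20 = 16.6
  k = 14.92328 / 16.6 = 0.899 W/mK

0.899 W/mK


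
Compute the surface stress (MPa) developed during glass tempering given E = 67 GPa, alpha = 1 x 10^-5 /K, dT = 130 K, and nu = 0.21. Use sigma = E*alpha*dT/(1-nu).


Tempering stress: sigma = E * alpha * dT / (1 - nu)
  E (MPa) = 67 * 1000 = 67000
  Numerator = 67000 * (1 x 10^-5) * 130 = 87.1
  Denominator = 1 - 0.21 = 0.79
  sigma = 87.1 / 0.79 = 110.3 MPa

110.3 MPa


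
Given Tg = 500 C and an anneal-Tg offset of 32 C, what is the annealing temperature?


The annealing temperature is Tg plus the offset:
  T_anneal = 500 + 32 = 532 C

532 C


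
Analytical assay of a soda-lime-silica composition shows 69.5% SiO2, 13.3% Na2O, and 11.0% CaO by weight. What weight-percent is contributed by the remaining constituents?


Sum the three major oxides:
  SiO2 + Na2O + CaO = 69.5 + 13.3 + 11.0 = 93.8%
Subtract from 100%:
  Others = 100 - 93.8 = 6.2%

6.2%


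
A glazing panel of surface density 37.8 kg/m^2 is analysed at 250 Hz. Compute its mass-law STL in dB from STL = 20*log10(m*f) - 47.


Mass law: STL = 20 * log10(m * f) - 47
  m * f = 37.8 * 250 = 9450
  log10(9450) = 3.97543
  STL = 20 * 3.97543 - 47 = 79.5086 - 47 = 32.5 dB

32.5 dB


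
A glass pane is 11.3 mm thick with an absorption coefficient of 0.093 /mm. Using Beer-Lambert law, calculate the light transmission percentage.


Beer-Lambert law: T = exp(-alpha * thickness)
  exponent = -0.093 * 11.3 = -1.0509
  T = exp(-1.0509) = 0.3496
  Percentage = 0.3496 * 100 = 34.96%

34.96%


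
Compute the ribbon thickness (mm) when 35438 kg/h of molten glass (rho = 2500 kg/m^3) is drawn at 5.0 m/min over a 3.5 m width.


Ribbon cross-section from mass balance:
  Volume rate = throughput / density = 35438 / 2500 = 14.1752 m^3/h
  thickness = volume rate / (speed * 60 * width), i.e.
  thickness = throughput / (60 * speed * width * density) * 1000
  thickness = 35438 / (60 * 5.0 * 3.5 * 2500) * 1000 = 13.5 mm

13.5 mm


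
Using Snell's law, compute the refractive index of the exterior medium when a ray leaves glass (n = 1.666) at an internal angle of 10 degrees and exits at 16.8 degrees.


Apply Snell's law: n1 * sin(theta1) = n2 * sin(theta2)
  n2 = n1 * sin(theta1) / sin(theta2)
  sin(10) = 0.173648
  sin(16.8) = 0.289032
  n2 = 1.666 * 0.173648 / 0.289032 = 1.0009

1.0009


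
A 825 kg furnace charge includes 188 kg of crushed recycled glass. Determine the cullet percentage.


Cullet ratio = (cullet mass / total batch mass) * 100
  Ratio = 188 / 825 * 100 = 22.79%

22.79%


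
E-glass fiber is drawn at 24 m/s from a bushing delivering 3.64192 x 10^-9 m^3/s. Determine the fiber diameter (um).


Cross-sectional area from continuity:
  A = Q / v = 3.64192 x 10^-9 / 24 = 1.517467 x 10^-10 m^2
Diameter from circular cross-section:
  d = sqrt(4A / pi) * 10^6 (m -> um)
  d = sqrt(4 * 1.517467 x 10^-10 / pi) * 10^6 = 13.9 um

13.9 um


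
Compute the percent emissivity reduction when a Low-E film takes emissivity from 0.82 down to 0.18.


Percentage reduction = (1 - coated/uncoated) * 100
  Ratio = 0.18 / 0.82 = 0.2195
  Reduction = (1 - 0.2195) * 100 = 78.0%

78.0%


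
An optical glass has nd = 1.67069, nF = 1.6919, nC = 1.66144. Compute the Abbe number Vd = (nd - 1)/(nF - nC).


Abbe number formula: Vd = (nd - 1) / (nF - nC)
  nd - 1 = 1.67069 - 1 = 0.67069
  nF - nC = 1.6919 - 1.66144 = 0.03046
  Vd = 0.67069 / 0.03046 = 22.02

22.02


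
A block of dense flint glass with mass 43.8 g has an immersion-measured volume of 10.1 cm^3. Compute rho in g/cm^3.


Use the definition of density:
  rho = mass / volume
  rho = 43.8 / 10.1 = 4.337 g/cm^3

4.337 g/cm^3


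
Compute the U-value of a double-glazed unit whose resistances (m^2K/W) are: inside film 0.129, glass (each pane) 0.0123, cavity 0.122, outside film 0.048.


Total thermal resistance (series):
  R_total = R_in + R_glass + R_air + R_glass + R_out
  R_total = 0.129 + 0.0123 + 0.122 + 0.0123 + 0.048 = 0.3236 m^2K/W
U-value = 1 / R_total = 1 / 0.3236 = 3.09 W/m^2K

3.09 W/m^2K


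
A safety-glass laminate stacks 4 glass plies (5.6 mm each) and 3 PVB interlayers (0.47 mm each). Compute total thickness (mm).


Total thickness = glass contribution + PVB contribution
  Glass: 4 * 5.6 = 22.4 mm
  PVB: 3 * 0.47 = 1.41 mm
  Total = 22.4 + 1.41 = 23.81 mm

23.81 mm


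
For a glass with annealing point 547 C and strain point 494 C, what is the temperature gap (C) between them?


Gap = T_anneal - T_strain:
  gap = 547 - 494 = 53 C

53 C


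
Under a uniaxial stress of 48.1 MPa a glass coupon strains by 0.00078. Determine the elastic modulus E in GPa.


Young's modulus: E = stress / strain
  E = 48.1 MPa / 0.00078 = 61666.67 MPa
Convert to GPa: 61666.67 / 1000 = 61.67 GPa

61.67 GPa


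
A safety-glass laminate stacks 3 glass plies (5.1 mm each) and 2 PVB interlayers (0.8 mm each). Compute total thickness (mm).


Total thickness = glass contribution + PVB contribution
  Glass: 3 * 5.1 = 15.3 mm
  PVB: 2 * 0.8 = 1.6 mm
  Total = 15.3 + 1.6 = 16.9 mm

16.9 mm


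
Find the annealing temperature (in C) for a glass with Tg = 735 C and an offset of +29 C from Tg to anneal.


The annealing temperature is Tg plus the offset:
  T_anneal = 735 + 29 = 764 C

764 C


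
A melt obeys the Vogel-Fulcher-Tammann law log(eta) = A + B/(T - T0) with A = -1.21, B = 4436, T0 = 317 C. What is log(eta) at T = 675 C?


VFT equation: log(eta) = A + B / (T - T0)
  T - T0 = 675 - 317 = 358
  B / (T - T0) = 4436 / 358 = 12.391
  log(eta) = -1.21 + 12.391 = 11.181

11.181


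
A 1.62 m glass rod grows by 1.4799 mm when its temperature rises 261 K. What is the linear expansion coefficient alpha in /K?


Rearrange dL = alpha * L0 * dT for alpha:
  alpha = dL / (L0 * dT)
  alpha = (1.4799 / 1000) / (1.62 * 261) = 0.0000035 /K = 3.5 x 10^-6 /K

3.5 x 10^-6 /K


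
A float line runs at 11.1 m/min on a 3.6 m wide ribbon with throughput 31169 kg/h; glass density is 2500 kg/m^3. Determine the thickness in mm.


Ribbon cross-section from mass balance:
  Volume rate = throughput / density = 31169 / 2500 = 12.4676 m^3/h
  thickness = volume rate / (speed * 60 * width), i.e.
  thickness = throughput / (60 * speed * width * density) * 1000
  thickness = 31169 / (60 * 11.1 * 3.6 * 2500) * 1000 = 5.2 mm

5.2 mm


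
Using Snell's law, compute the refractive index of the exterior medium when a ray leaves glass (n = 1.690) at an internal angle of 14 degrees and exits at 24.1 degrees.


Apply Snell's law: n1 * sin(theta1) = n2 * sin(theta2)
  n2 = n1 * sin(theta1) / sin(theta2)
  sin(14) = 0.241922
  sin(24.1) = 0.40833
  n2 = 1.690 * 0.241922 / 0.40833 = 1.0013

1.0013


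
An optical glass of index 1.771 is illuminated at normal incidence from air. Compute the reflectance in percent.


Fresnel reflectance at normal incidence:
  R = ((n - 1)/(n + 1))^2
  (n - 1)/(n + 1) = (1.771 - 1)/(1.771 + 1) = 0.278239
  R = 0.278239^2 = 0.0774169
  R(%) = 0.0774169 * 100 = 7.742%

7.742%


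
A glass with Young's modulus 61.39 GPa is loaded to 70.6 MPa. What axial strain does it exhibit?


Rearrange E = sigma / epsilon:
  epsilon = sigma / E
  E (MPa) = 61.39 * 1000 = 61390
  epsilon = 70.6 / 61390 = 0.00115

0.00115


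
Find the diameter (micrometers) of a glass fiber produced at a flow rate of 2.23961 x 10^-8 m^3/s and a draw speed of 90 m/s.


Cross-sectional area from continuity:
  A = Q / v = 2.23961 x 10^-8 / 90 = 2.488456 x 10^-10 m^2
Diameter from circular cross-section:
  d = sqrt(4A / pi) * 10^6 (m -> um)
  d = sqrt(4 * 2.488456 x 10^-10 / pi) * 10^6 = 17.8 um

17.8 um


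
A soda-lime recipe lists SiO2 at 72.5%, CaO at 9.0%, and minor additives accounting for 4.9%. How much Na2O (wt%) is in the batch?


Pieces sum to 100%:
  Na2O = 100 - (SiO2 + CaO + others)
  Na2O = 100 - (72.5 + 9.0 + 4.9) = 13.6%

13.6%


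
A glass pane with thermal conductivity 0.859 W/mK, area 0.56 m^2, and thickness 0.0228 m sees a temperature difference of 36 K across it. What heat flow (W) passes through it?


Fourier's law: Q = k * A * dT / t
  Q = 0.859 * 0.56 * 36 / 0.0228
  Q = 17.31744 / 0.0228 = 759.5 W

759.5 W


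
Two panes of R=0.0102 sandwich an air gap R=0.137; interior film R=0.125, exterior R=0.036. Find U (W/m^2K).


Total thermal resistance (series):
  R_total = R_in + R_glass + R_air + R_glass + R_out
  R_total = 0.125 + 0.0102 + 0.137 + 0.0102 + 0.036 = 0.3184 m^2K/W
U-value = 1 / R_total = 1 / 0.3184 = 3.141 W/m^2K

3.141 W/m^2K


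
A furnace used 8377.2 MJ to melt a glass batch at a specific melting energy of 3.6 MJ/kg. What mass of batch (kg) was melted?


Rearrange E = m * s for m:
  m = E / s
  m = 8377.2 / 3.6 = 2327.0 kg

2327.0 kg


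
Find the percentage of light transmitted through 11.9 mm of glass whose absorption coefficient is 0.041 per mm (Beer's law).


Beer-Lambert law: T = exp(-alpha * thickness)
  exponent = -0.041 * 11.9 = -0.4879
  T = exp(-0.4879) = 0.6139
  Percentage = 0.6139 * 100 = 61.39%

61.39%


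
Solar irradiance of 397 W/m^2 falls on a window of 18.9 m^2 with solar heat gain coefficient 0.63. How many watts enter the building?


Solar heat gain: Q = Area * SHGC * Irradiance
  Q = 18.9 * 0.63 * 397 = 4727.1 W

4727.1 W


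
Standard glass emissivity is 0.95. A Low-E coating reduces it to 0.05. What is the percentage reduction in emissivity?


Percentage reduction = (1 - coated/uncoated) * 100
  Ratio = 0.05 / 0.95 = 0.0526
  Reduction = (1 - 0.0526) * 100 = 94.7%

94.7%


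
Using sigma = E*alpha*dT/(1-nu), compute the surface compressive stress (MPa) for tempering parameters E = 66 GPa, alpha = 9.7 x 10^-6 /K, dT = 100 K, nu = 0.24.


Tempering stress: sigma = E * alpha * dT / (1 - nu)
  E (MPa) = 66 * 1000 = 66000
  Numerator = 66000 * (9.7 x 10^-6) * 100 = 64.02
  Denominator = 1 - 0.24 = 0.76
  sigma = 64.02 / 0.76 = 84.2 MPa

84.2 MPa


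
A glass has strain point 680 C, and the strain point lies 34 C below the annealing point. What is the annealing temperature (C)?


T_anneal = T_strain + gap:
  T_anneal = 680 + 34 = 714 C

714 C


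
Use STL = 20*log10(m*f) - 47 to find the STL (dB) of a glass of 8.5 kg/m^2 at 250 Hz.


Mass law: STL = 20 * log10(m * f) - 47
  m * f = 8.5 * 250 = 2125
  log10(2125) = 3.32736
  STL = 20 * 3.32736 - 47 = 66.5472 - 47 = 19.5 dB

19.5 dB


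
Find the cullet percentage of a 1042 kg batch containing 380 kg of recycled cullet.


Cullet ratio = (cullet mass / total batch mass) * 100
  Ratio = 380 / 1042 * 100 = 36.47%

36.47%


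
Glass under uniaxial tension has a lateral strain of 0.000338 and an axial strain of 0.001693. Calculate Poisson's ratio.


Poisson's ratio: nu = lateral strain / axial strain
  nu = 0.000338 / 0.001693 = 0.1996

0.1996


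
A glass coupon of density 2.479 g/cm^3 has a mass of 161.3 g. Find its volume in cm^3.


Rearrange rho = m / V:
  V = m / rho
  V = 161.3 / 2.479 = 65.067 cm^3

65.067 cm^3


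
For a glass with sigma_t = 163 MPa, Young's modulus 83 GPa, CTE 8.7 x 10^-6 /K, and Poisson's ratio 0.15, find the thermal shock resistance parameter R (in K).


Thermal shock resistance: R = sigma * (1 - nu) / (E * alpha)
  Numerator = 163 * (1 - 0.15) = 138.55
  Denominator = 83 * 1000 * (8.7 x 10^-6) = 0.7221
  R = 138.55 / 0.7221 = 191.9 K

191.9 K


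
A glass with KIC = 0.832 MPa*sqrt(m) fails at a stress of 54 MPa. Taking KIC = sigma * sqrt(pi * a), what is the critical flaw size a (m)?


Rearrange KIC = sigma * sqrt(pi * a):
  sqrt(pi * a) = KIC / sigma
  sqrt(pi * a) = 0.832 / 54 = 0.015407
  a = (KIC / sigma)^2 / pi
  a = 0.015407^2 / pi = 0.0000756 m

0.0000756 m


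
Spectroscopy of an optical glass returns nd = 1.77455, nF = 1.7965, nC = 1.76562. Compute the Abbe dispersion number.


Abbe number formula: Vd = (nd - 1) / (nF - nC)
  nd - 1 = 1.77455 - 1 = 0.77455
  nF - nC = 1.7965 - 1.76562 = 0.03088
  Vd = 0.77455 / 0.03088 = 25.08

25.08


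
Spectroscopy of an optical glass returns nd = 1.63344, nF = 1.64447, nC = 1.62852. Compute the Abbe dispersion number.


Abbe number formula: Vd = (nd - 1) / (nF - nC)
  nd - 1 = 1.63344 - 1 = 0.63344
  nF - nC = 1.64447 - 1.62852 = 0.01595
  Vd = 0.63344 / 0.01595 = 39.71

39.71


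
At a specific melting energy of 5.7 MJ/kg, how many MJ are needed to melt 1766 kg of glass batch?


Total energy = mass * specific energy
  E = 1766 * 5.7 = 10066.2 MJ

10066.2 MJ


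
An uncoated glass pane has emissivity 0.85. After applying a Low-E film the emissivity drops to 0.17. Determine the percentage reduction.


Percentage reduction = (1 - coated/uncoated) * 100
  Ratio = 0.17 / 0.85 = 0.2
  Reduction = (1 - 0.2) * 100 = 80.0%

80.0%


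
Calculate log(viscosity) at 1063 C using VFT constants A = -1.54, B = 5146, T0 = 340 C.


VFT equation: log(eta) = A + B / (T - T0)
  T - T0 = 1063 - 340 = 723
  B / (T - T0) = 5146 / 723 = 7.118
  log(eta) = -1.54 + 7.118 = 5.578

5.578


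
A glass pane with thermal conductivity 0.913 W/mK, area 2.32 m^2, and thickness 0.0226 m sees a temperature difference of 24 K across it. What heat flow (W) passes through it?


Fourier's law: Q = k * A * dT / t
  Q = 0.913 * 2.32 * 24 / 0.0226
  Q = 50.83584 / 0.0226 = 2249.4 W

2249.4 W


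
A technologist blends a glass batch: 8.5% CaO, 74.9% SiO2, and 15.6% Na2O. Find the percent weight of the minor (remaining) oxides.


Sum the three major oxides:
  SiO2 + Na2O + CaO = 74.9 + 15.6 + 8.5 = 99.0%
Subtract from 100%:
  Others = 100 - 99.0 = 1.0%

1.0%


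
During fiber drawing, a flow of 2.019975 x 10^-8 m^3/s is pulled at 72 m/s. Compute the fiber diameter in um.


Cross-sectional area from continuity:
  A = Q / v = 2.019975 x 10^-8 / 72 = 2.805521 x 10^-10 m^2
Diameter from circular cross-section:
  d = sqrt(4A / pi) * 10^6 (m -> um)
  d = sqrt(4 * 2.805521 x 10^-10 / pi) * 10^6 = 18.9 um

18.9 um


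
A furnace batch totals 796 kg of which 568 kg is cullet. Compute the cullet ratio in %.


Cullet ratio = (cullet mass / total batch mass) * 100
  Ratio = 568 / 796 * 100 = 71.36%

71.36%


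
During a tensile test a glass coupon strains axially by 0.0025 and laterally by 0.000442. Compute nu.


Poisson's ratio: nu = lateral strain / axial strain
  nu = 0.000442 / 0.0025 = 0.1768

0.1768


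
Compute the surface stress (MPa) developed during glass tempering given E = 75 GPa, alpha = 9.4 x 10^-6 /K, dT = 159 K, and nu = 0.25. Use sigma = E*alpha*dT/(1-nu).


Tempering stress: sigma = E * alpha * dT / (1 - nu)
  E (MPa) = 75 * 1000 = 75000
  Numerator = 75000 * (9.4 x 10^-6) * 159 = 112.095
  Denominator = 1 - 0.25 = 0.75
  sigma = 112.095 / 0.75 = 149.5 MPa

149.5 MPa


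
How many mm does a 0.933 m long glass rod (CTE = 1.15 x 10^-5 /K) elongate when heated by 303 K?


Thermal expansion formula: dL = alpha * L0 * dT
  dL = (1.15 x 10^-5) * 0.933 * 303 = 0.00325104 m
Convert to mm: 0.00325104 * 1000 = 3.251 mm

3.251 mm


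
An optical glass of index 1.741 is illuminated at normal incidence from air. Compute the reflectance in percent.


Fresnel reflectance at normal incidence:
  R = ((n - 1)/(n + 1))^2
  (n - 1)/(n + 1) = (1.741 - 1)/(1.741 + 1) = 0.270339
  R = 0.270339^2 = 0.0730832
  R(%) = 0.0730832 * 100 = 7.308%

7.308%


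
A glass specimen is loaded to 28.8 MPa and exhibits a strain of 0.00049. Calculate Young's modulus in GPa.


Young's modulus: E = stress / strain
  E = 28.8 MPa / 0.00049 = 58775.51 MPa
Convert to GPa: 58775.51 / 1000 = 58.78 GPa

58.78 GPa


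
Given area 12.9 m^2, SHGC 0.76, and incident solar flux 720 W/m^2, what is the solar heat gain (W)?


Solar heat gain: Q = Area * SHGC * Irradiance
  Q = 12.9 * 0.76 * 720 = 7058.9 W

7058.9 W


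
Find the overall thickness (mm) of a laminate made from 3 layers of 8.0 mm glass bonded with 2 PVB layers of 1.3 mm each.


Total thickness = glass contribution + PVB contribution
  Glass: 3 * 8.0 = 24.0 mm
  PVB: 2 * 1.3 = 2.6 mm
  Total = 24.0 + 2.6 = 26.6 mm

26.6 mm


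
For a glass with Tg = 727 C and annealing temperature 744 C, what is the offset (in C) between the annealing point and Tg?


Offset = T_anneal - Tg:
  offset = 744 - 727 = 17 C

17 C


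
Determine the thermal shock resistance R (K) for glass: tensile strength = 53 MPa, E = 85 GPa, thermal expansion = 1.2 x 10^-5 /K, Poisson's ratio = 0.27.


Thermal shock resistance: R = sigma * (1 - nu) / (E * alpha)
  Numerator = 53 * (1 - 0.27) = 38.69
  Denominator = 85 * 1000 * (1.2 x 10^-5) = 1.02
  R = 38.69 / 1.02 = 37.9 K

37.9 K


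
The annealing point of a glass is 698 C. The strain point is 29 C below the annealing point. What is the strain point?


Strain point = annealing point - difference:
  T_strain = 698 - 29 = 669 C

669 C


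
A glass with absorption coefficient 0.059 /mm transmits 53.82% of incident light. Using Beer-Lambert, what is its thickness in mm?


Rearrange T = exp(-alpha * thickness):
  thickness = -ln(T) / alpha
  T = 53.82/100 = 0.5382
  ln(T) = -0.61953
  -ln(T) = 0.61953
  thickness = 0.61953 / 0.059 = 10.5 mm

10.5 mm


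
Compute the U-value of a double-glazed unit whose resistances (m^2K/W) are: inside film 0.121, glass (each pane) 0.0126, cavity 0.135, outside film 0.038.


Total thermal resistance (series):
  R_total = R_in + R_glass + R_air + R_glass + R_out
  R_total = 0.121 + 0.0126 + 0.135 + 0.0126 + 0.038 = 0.3192 m^2K/W
U-value = 1 / R_total = 1 / 0.3192 = 3.133 W/m^2K

3.133 W/m^2K


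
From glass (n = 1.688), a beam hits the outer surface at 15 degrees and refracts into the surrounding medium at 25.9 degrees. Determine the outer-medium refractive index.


Apply Snell's law: n1 * sin(theta1) = n2 * sin(theta2)
  n2 = n1 * sin(theta1) / sin(theta2)
  sin(15) = 0.258819
  sin(25.9) = 0.436802
  n2 = 1.688 * 0.258819 / 0.436802 = 1.0002

1.0002


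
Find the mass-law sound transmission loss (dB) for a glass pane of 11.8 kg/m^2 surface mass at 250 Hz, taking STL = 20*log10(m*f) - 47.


Mass law: STL = 20 * log10(m * f) - 47
  m * f = 11.8 * 250 = 2950
  log10(2950) = 3.46982
  STL = 20 * 3.46982 - 47 = 69.3964 - 47 = 22.4 dB

22.4 dB


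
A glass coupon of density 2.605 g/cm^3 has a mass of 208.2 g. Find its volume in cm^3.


Rearrange rho = m / V:
  V = m / rho
  V = 208.2 / 2.605 = 79.923 cm^3

79.923 cm^3


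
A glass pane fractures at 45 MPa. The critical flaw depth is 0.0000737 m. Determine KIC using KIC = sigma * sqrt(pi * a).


Fracture toughness: KIC = sigma * sqrt(pi * a)
  pi * a = pi * 0.0000737 = 0.000231535
  sqrt(pi * a) = 0.015216
  KIC = 45 * 0.015216 = 0.685 MPa*sqrt(m)

0.685 MPa*sqrt(m)


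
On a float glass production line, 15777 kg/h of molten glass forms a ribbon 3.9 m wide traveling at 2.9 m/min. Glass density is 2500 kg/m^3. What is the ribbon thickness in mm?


Ribbon cross-section from mass balance:
  Volume rate = throughput / density = 15777 / 2500 = 6.3108 m^3/h
  thickness = volume rate / (speed * 60 * width), i.e.
  thickness = throughput / (60 * speed * width * density) * 1000
  thickness = 15777 / (60 * 2.9 * 3.9 * 2500) * 1000 = 9.3 mm

9.3 mm


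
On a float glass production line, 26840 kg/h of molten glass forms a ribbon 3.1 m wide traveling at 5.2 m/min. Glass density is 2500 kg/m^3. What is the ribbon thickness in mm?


Ribbon cross-section from mass balance:
  Volume rate = throughput / density = 26840 / 2500 = 10.736 m^3/h
  thickness = volume rate / (speed * 60 * width), i.e.
  thickness = throughput / (60 * speed * width * density) * 1000
  thickness = 26840 / (60 * 5.2 * 3.1 * 2500) * 1000 = 11.1 mm

11.1 mm


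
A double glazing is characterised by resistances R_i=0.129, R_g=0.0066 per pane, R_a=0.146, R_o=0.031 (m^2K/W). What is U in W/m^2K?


Total thermal resistance (series):
  R_total = R_in + R_glass + R_air + R_glass + R_out
  R_total = 0.129 + 0.0066 + 0.146 + 0.0066 + 0.031 = 0.3192 m^2K/W
U-value = 1 / R_total = 1 / 0.3192 = 3.133 W/m^2K

3.133 W/m^2K
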